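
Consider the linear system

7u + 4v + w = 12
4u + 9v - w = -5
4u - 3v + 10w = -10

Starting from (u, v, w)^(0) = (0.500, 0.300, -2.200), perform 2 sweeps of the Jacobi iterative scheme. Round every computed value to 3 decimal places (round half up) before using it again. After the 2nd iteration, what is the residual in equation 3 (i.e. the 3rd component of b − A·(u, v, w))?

-3.850

Iteration 1:
  u = (12 - (4)·0.300 - (1)·-2.200) / (7) = 1.857
  v = (-5 - (4)·0.500 - (-1)·-2.200) / (9) = -1.022
  w = (-10 - (4)·0.500 - (-3)·0.300) / (10) = -1.110
Iteration 2:
  u = (12 - (4)·-1.022 - (1)·-1.110) / (7) = 2.457
  v = (-5 - (4)·1.857 - (-1)·-1.110) / (9) = -1.504
  w = (-10 - (4)·1.857 - (-3)·-1.022) / (10) = -2.049
Residual b − A·x = (2.866, -3.341, -3.850)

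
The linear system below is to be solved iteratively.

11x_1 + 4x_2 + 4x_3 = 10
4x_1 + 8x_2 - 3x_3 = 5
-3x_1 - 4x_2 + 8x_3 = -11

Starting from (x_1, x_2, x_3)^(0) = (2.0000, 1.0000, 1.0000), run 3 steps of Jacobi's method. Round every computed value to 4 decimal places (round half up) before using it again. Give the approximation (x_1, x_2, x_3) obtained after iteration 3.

Iteration 1:
  x_1 = (10 - (4)·1.0000 - (4)·1.0000) / (11) = 0.1818
  x_2 = (5 - (4)·2.0000 - (-3)·1.0000) / (8) = 0.0000
  x_3 = (-11 - (-3)·2.0000 - (-4)·1.0000) / (8) = -0.1250
Iteration 2:
  x_1 = (10 - (4)·0.0000 - (4)·-0.1250) / (11) = 0.9545
  x_2 = (5 - (4)·0.1818 - (-3)·-0.1250) / (8) = 0.4872
  x_3 = (-11 - (-3)·0.1818 - (-4)·0.0000) / (8) = -1.3068
Iteration 3:
  x_1 = (10 - (4)·0.4872 - (4)·-1.3068) / (11) = 1.2071
  x_2 = (5 - (4)·0.9545 - (-3)·-1.3068) / (8) = -0.3423
  x_3 = (-11 - (-3)·0.9545 - (-4)·0.4872) / (8) = -0.7735

(1.2071, -0.3423, -0.7735)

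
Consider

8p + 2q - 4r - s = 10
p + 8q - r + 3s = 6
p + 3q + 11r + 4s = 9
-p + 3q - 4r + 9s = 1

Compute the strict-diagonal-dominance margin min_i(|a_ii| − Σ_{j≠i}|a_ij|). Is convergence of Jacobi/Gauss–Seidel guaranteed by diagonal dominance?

1

row 1: |8| − (2+4+1) = 1
row 2: |8| − (1+1+3) = 3
row 3: |11| − (1+3+4) = 3
row 4: |9| − (1+3+4) = 1
minimum over rows = 1 → strictly diagonally dominant (convergence guaranteed)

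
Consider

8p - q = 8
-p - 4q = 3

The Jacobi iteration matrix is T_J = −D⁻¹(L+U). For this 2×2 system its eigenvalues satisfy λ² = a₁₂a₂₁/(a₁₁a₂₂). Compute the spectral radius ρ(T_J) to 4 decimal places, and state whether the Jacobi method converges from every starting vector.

a₁₂a₂₁/(a₁₁a₂₂) = (-1)·(-1) / ((8)·(-4)) = -0.031250
ρ = √|-0.031250| = √0.031250 = 0.1768
ρ < 1, so Jacobi converges

0.1768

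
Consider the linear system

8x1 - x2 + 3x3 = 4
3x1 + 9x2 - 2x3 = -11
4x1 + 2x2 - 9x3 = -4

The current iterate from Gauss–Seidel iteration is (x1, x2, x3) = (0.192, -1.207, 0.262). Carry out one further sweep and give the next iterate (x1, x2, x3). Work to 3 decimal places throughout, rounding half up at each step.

One sweep:
  x1 = (4 - (-1)·-1.207 - (3)·0.262) / (8) = 0.251
  x2 = (-11 - (3)·0.251 - (-2)·0.262) / (9) = -1.248
  x3 = (-4 - (4)·0.251 - (2)·-1.248) / (-9) = 0.279

(0.251, -1.248, 0.279)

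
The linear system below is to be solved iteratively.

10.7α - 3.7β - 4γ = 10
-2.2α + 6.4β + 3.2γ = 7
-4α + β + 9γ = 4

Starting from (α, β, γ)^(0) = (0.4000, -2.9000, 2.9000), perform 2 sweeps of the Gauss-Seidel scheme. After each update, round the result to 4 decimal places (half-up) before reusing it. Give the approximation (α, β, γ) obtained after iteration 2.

(1.2674, 1.0811, 0.8876)

Iteration 1:
  α = (10 - (-3.7)·-2.9000 - (-4)·2.9000) / (10.7) = 1.0159
  β = (7 - (-2.2)·1.0159 - (3.2)·2.9000) / (6.4) = -0.0070
  γ = (4 - (-4)·1.0159 - (1)·-0.0070) / (9) = 0.8967
Iteration 2:
  α = (10 - (-3.7)·-0.0070 - (-4)·0.8967) / (10.7) = 1.2674
  β = (7 - (-2.2)·1.2674 - (3.2)·0.8967) / (6.4) = 1.0811
  γ = (4 - (-4)·1.2674 - (1)·1.0811) / (9) = 0.8876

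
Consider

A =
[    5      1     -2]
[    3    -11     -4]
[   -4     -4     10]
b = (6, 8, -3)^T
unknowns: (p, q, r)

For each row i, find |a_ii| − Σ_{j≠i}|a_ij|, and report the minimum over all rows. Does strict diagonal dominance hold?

row 1: |5| − (1+2) = 2
row 2: |-11| − (3+4) = 4
row 3: |10| − (4+4) = 2
minimum over rows = 2 → strictly diagonally dominant (convergence guaranteed)

2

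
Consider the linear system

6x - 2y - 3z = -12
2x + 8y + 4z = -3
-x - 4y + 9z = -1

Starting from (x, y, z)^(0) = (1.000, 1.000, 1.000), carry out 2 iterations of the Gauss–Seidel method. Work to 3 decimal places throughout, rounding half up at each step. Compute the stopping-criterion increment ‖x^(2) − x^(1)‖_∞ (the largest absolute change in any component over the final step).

1.277

Iteration 1:
  x = (-12 - (-2)·1.000 - (-3)·1.000) / (6) = -1.167
  y = (-3 - (2)·-1.167 - (4)·1.000) / (8) = -0.583
  z = (-1 - (-1)·-1.167 - (-4)·-0.583) / (9) = -0.500
Iteration 2:
  x = (-12 - (-2)·-0.583 - (-3)·-0.500) / (6) = -2.444
  y = (-3 - (2)·-2.444 - (4)·-0.500) / (8) = 0.486
  z = (-1 - (-1)·-2.444 - (-4)·0.486) / (9) = -0.167
Change: (-1.277, 1.069, 0.333) → max |·| = 1.277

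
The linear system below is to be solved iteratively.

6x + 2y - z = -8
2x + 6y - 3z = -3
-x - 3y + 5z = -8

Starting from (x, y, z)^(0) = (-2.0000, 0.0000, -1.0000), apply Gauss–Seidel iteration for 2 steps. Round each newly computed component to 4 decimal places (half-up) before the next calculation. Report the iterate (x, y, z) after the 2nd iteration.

Iteration 1:
  x = (-8 - (2)·0.0000 - (-1)·-1.0000) / (6) = -1.5000
  y = (-3 - (2)·-1.5000 - (-3)·-1.0000) / (6) = -0.5000
  z = (-8 - (-1)·-1.5000 - (-3)·-0.5000) / (5) = -2.2000
Iteration 2:
  x = (-8 - (2)·-0.5000 - (-1)·-2.2000) / (6) = -1.5333
  y = (-3 - (2)·-1.5333 - (-3)·-2.2000) / (6) = -1.0889
  z = (-8 - (-1)·-1.5333 - (-3)·-1.0889) / (5) = -2.5600

(-1.5333, -1.0889, -2.5600)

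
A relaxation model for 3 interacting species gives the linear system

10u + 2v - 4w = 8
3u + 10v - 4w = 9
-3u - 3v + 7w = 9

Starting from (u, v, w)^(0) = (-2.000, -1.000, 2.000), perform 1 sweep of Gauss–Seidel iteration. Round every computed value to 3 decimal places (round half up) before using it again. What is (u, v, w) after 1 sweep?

Iteration 1:
  u = (8 - (2)·-1.000 - (-4)·2.000) / (10) = 1.800
  v = (9 - (3)·1.800 - (-4)·2.000) / (10) = 1.160
  w = (9 - (-3)·1.800 - (-3)·1.160) / (7) = 2.554

(1.800, 1.160, 2.554)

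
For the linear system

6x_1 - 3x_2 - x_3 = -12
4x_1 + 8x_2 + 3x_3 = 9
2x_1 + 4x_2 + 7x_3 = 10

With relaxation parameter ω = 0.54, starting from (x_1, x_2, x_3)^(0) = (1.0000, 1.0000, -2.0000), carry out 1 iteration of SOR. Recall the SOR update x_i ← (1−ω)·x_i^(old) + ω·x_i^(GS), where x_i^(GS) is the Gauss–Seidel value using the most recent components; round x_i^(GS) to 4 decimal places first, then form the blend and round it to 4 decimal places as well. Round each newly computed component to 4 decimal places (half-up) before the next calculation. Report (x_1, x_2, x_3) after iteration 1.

(-0.5300, 1.6156, -0.5653)

Iteration 1:
  x_1: GS value = (-12 - (-3)·1.0000 - (-1)·-2.0000) / (6) = -1.8333;  x_1 ← (1−ω)·1.0000 + ω·-1.8333 = -0.5300
  x_2: GS value = (9 - (4)·-0.5300 - (3)·-2.0000) / (8) = 2.1400;  x_2 ← (1−ω)·1.0000 + ω·2.1400 = 1.6156
  x_3: GS value = (10 - (2)·-0.5300 - (4)·1.6156) / (7) = 0.6568;  x_3 ← (1−ω)·-2.0000 + ω·0.6568 = -0.5653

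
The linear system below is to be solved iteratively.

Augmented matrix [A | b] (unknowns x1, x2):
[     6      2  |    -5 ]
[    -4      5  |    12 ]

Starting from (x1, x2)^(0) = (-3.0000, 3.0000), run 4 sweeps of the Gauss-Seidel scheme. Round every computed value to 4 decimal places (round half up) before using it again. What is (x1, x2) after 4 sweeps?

Iteration 1:
  x1 = (-5 - (2)·3.0000) / (6) = -1.8333
  x2 = (12 - (-4)·-1.8333) / (5) = 0.9334
Iteration 2:
  x1 = (-5 - (2)·0.9334) / (6) = -1.1445
  x2 = (12 - (-4)·-1.1445) / (5) = 1.4844
Iteration 3:
  x1 = (-5 - (2)·1.4844) / (6) = -1.3281
  x2 = (12 - (-4)·-1.3281) / (5) = 1.3375
Iteration 4:
  x1 = (-5 - (2)·1.3375) / (6) = -1.2792
  x2 = (12 - (-4)·-1.2792) / (5) = 1.3766

(-1.2792, 1.3766)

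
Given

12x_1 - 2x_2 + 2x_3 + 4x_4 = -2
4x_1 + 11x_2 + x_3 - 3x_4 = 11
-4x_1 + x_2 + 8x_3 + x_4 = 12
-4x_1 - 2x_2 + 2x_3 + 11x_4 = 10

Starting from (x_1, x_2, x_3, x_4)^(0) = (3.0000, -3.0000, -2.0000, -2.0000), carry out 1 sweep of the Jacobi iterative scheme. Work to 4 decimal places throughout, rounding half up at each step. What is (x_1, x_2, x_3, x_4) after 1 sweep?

Iteration 1:
  x_1 = (-2 - (-2)·-3.0000 - (2)·-2.0000 - (4)·-2.0000) / (12) = 0.3333
  x_2 = (11 - (4)·3.0000 - (1)·-2.0000 - (-3)·-2.0000) / (11) = -0.4545
  x_3 = (12 - (-4)·3.0000 - (1)·-3.0000 - (1)·-2.0000) / (8) = 3.6250
  x_4 = (10 - (-4)·3.0000 - (-2)·-3.0000 - (2)·-2.0000) / (11) = 1.8182

(0.3333, -0.4545, 3.6250, 1.8182)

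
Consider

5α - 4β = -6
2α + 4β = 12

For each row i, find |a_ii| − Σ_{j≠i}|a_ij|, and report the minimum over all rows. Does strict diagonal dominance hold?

1

row 1: |5| − (4) = 1
row 2: |4| − (2) = 2
minimum over rows = 1 → strictly diagonally dominant (convergence guaranteed)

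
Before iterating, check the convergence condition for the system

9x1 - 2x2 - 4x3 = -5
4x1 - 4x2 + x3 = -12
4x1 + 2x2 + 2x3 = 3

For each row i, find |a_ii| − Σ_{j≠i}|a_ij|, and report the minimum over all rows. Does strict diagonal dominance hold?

row 1: |9| − (2+4) = 3
row 2: |-4| − (4+1) = -1
row 3: |2| − (4+2) = -4
minimum over rows = -4 → not strictly diagonally dominant

-4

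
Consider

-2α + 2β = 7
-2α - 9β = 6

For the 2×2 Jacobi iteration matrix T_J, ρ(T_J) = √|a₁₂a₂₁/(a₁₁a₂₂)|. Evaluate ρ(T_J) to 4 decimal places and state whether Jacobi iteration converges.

0.4714

a₁₂a₂₁/(a₁₁a₂₂) = (2)·(-2) / ((-2)·(-9)) = -0.222222
ρ = √|-0.222222| = √0.222222 = 0.4714
ρ < 1, so Jacobi converges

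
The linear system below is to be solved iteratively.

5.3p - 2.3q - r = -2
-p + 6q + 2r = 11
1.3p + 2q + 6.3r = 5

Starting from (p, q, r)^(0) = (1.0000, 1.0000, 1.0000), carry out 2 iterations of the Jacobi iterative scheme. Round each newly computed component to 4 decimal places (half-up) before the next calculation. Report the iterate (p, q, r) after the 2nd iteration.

(0.3968, 1.7843, 0.2139)

Iteration 1:
  p = (-2 - (-2.3)·1.0000 - (-1)·1.0000) / (5.3) = 0.2453
  q = (11 - (-1)·1.0000 - (2)·1.0000) / (6) = 1.6667
  r = (5 - (1.3)·1.0000 - (2)·1.0000) / (6.3) = 0.2698
Iteration 2:
  p = (-2 - (-2.3)·1.6667 - (-1)·0.2698) / (5.3) = 0.3968
  q = (11 - (-1)·0.2453 - (2)·0.2698) / (6) = 1.7843
  r = (5 - (1.3)·0.2453 - (2)·1.6667) / (6.3) = 0.2139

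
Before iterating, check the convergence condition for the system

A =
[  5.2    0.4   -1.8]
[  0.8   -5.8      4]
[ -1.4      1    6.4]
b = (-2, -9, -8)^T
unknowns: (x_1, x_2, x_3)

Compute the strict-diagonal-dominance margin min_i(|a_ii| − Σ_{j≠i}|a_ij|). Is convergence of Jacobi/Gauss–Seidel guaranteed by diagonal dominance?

row 1: |5.2| − (0.4+1.8) = 3
row 2: |-5.8| − (0.8+4) = 1
row 3: |6.4| − (1.4+1) = 4
minimum over rows = 1 → strictly diagonally dominant (convergence guaranteed)

1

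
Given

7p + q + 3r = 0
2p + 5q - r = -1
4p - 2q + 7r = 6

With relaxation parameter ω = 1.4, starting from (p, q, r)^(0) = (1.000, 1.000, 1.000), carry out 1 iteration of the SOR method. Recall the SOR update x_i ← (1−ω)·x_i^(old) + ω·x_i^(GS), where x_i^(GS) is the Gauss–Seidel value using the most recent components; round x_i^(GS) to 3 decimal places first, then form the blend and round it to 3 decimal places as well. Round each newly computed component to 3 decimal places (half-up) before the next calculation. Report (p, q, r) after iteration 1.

Iteration 1:
  p: GS value = (0 - (1)·1.000 - (3)·1.000) / (7) = -0.571;  p ← (1−ω)·1.000 + ω·-0.571 = -1.199
  q: GS value = (-1 - (2)·-1.199 - (-1)·1.000) / (5) = 0.480;  q ← (1−ω)·1.000 + ω·0.480 = 0.272
  r: GS value = (6 - (4)·-1.199 - (-2)·0.272) / (7) = 1.620;  r ← (1−ω)·1.000 + ω·1.620 = 1.868

(-1.199, 0.272, 1.868)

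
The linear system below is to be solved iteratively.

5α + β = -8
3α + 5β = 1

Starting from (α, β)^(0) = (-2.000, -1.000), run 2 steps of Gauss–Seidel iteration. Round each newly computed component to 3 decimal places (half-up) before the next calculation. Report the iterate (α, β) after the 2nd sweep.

Iteration 1:
  α = (-8 - (1)·-1.000) / (5) = -1.400
  β = (1 - (3)·-1.400) / (5) = 1.040
Iteration 2:
  α = (-8 - (1)·1.040) / (5) = -1.808
  β = (1 - (3)·-1.808) / (5) = 1.285

(-1.808, 1.285)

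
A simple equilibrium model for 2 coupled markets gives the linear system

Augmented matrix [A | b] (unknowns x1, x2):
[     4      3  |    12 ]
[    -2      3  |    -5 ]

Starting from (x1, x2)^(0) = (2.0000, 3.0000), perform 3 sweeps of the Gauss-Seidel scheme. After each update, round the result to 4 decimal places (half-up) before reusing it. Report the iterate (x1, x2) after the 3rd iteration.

(2.3125, -0.1250)

Iteration 1:
  x1 = (12 - (3)·3.0000) / (4) = 0.7500
  x2 = (-5 - (-2)·0.7500) / (3) = -1.1667
Iteration 2:
  x1 = (12 - (3)·-1.1667) / (4) = 3.8750
  x2 = (-5 - (-2)·3.8750) / (3) = 0.9167
Iteration 3:
  x1 = (12 - (3)·0.9167) / (4) = 2.3125
  x2 = (-5 - (-2)·2.3125) / (3) = -0.1250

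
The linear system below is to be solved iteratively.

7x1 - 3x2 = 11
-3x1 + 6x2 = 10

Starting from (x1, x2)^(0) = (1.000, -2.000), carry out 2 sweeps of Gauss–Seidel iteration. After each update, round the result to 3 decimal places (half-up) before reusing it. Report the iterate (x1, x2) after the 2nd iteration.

Iteration 1:
  x1 = (11 - (-3)·-2.000) / (7) = 0.714
  x2 = (10 - (-3)·0.714) / (6) = 2.024
Iteration 2:
  x1 = (11 - (-3)·2.024) / (7) = 2.439
  x2 = (10 - (-3)·2.439) / (6) = 2.886

(2.439, 2.886)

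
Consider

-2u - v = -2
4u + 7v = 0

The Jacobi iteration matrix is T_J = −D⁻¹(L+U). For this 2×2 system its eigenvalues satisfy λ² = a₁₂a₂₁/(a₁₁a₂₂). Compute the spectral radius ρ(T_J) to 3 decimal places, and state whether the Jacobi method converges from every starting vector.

0.535

a₁₂a₂₁/(a₁₁a₂₂) = (-1)·(4) / ((-2)·(7)) = 0.285714
ρ = √|0.285714| = √0.285714 = 0.535
ρ < 1, so Jacobi converges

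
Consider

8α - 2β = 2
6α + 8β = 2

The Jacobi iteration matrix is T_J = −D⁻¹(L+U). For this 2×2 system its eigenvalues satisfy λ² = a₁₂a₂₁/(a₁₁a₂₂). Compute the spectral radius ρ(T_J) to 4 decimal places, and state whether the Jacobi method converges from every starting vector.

0.4330

a₁₂a₂₁/(a₁₁a₂₂) = (-2)·(6) / ((8)·(8)) = -0.187500
ρ = √|-0.187500| = √0.187500 = 0.4330
ρ < 1, so Jacobi converges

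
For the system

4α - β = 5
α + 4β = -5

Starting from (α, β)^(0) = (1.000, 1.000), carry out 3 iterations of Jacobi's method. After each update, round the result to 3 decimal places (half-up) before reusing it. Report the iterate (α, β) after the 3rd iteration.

(0.844, -1.469)

Iteration 1:
  α = (5 - (-1)·1.000) / (4) = 1.500
  β = (-5 - (1)·1.000) / (4) = -1.500
Iteration 2:
  α = (5 - (-1)·-1.500) / (4) = 0.875
  β = (-5 - (1)·1.500) / (4) = -1.625
Iteration 3:
  α = (5 - (-1)·-1.625) / (4) = 0.844
  β = (-5 - (1)·0.875) / (4) = -1.469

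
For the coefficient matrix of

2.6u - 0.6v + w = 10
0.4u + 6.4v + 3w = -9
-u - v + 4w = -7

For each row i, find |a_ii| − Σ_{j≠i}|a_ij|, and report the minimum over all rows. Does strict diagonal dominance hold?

row 1: |2.6| − (0.6+1) = 1
row 2: |6.4| − (0.4+3) = 3
row 3: |4| − (1+1) = 2
minimum over rows = 1 → strictly diagonally dominant (convergence guaranteed)

1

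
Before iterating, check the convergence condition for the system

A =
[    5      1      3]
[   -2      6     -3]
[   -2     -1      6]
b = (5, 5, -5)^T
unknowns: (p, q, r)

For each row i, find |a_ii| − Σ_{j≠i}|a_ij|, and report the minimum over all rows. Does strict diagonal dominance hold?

row 1: |5| − (1+3) = 1
row 2: |6| − (2+3) = 1
row 3: |6| − (2+1) = 3
minimum over rows = 1 → strictly diagonally dominant (convergence guaranteed)

1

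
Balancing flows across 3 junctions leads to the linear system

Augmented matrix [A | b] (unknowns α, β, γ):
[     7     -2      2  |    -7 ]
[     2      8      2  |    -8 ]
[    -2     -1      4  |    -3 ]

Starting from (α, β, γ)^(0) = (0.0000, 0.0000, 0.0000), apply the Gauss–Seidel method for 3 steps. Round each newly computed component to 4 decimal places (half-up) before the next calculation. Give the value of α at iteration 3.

Iteration 1:
  α = (-7 - (-2)·0.0000 - (2)·0.0000) / (7) = -1.0000
  β = (-8 - (2)·-1.0000 - (2)·0.0000) / (8) = -0.7500
  γ = (-3 - (-2)·-1.0000 - (-1)·-0.7500) / (4) = -1.4375
Iteration 2:
  α = (-7 - (-2)·-0.7500 - (2)·-1.4375) / (7) = -0.8036
  β = (-8 - (2)·-0.8036 - (2)·-1.4375) / (8) = -0.4397
  γ = (-3 - (-2)·-0.8036 - (-1)·-0.4397) / (4) = -1.2617
Iteration 3:
  α = (-7 - (-2)·-0.4397 - (2)·-1.2617) / (7) = -0.7651
  β = (-8 - (2)·-0.7651 - (2)·-1.2617) / (8) = -0.4933
  γ = (-3 - (-2)·-0.7651 - (-1)·-0.4933) / (4) = -1.2559

-0.7651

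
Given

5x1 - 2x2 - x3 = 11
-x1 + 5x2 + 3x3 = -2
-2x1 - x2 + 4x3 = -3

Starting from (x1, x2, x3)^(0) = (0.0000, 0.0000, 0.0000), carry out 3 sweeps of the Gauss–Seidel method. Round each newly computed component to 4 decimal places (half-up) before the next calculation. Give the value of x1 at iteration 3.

Iteration 1:
  x1 = (11 - (-2)·0.0000 - (-1)·0.0000) / (5) = 2.2000
  x2 = (-2 - (-1)·2.2000 - (3)·0.0000) / (5) = 0.0400
  x3 = (-3 - (-2)·2.2000 - (-1)·0.0400) / (4) = 0.3600
Iteration 2:
  x1 = (11 - (-2)·0.0400 - (-1)·0.3600) / (5) = 2.2880
  x2 = (-2 - (-1)·2.2880 - (3)·0.3600) / (5) = -0.1584
  x3 = (-3 - (-2)·2.2880 - (-1)·-0.1584) / (4) = 0.3544
Iteration 3:
  x1 = (11 - (-2)·-0.1584 - (-1)·0.3544) / (5) = 2.2075
  x2 = (-2 - (-1)·2.2075 - (3)·0.3544) / (5) = -0.1711
  x3 = (-3 - (-2)·2.2075 - (-1)·-0.1711) / (4) = 0.3110

2.2075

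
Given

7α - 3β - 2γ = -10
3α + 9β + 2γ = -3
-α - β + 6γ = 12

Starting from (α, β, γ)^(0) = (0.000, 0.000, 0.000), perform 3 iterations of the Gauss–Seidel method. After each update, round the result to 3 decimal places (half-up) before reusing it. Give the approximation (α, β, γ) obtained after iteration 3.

(-1.110, -0.360, 1.755)

Iteration 1:
  α = (-10 - (-3)·0.000 - (-2)·0.000) / (7) = -1.429
  β = (-3 - (3)·-1.429 - (2)·0.000) / (9) = 0.143
  γ = (12 - (-1)·-1.429 - (-1)·0.143) / (6) = 1.786
Iteration 2:
  α = (-10 - (-3)·0.143 - (-2)·1.786) / (7) = -0.857
  β = (-3 - (3)·-0.857 - (2)·1.786) / (9) = -0.445
  γ = (12 - (-1)·-0.857 - (-1)·-0.445) / (6) = 1.783
Iteration 3:
  α = (-10 - (-3)·-0.445 - (-2)·1.783) / (7) = -1.110
  β = (-3 - (3)·-1.110 - (2)·1.783) / (9) = -0.360
  γ = (12 - (-1)·-1.110 - (-1)·-0.360) / (6) = 1.755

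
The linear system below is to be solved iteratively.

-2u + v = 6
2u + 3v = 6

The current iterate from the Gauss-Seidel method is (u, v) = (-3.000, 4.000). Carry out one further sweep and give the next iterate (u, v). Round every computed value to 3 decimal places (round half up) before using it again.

One sweep:
  u = (6 - (1)·4.000) / (-2) = -1.000
  v = (6 - (2)·-1.000) / (3) = 2.667

(-1.000, 2.667)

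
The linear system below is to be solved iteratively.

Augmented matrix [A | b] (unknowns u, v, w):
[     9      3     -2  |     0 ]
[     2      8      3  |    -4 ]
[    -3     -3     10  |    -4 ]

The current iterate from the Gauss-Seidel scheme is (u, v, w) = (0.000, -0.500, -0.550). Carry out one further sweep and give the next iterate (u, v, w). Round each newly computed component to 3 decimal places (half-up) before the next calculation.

One sweep:
  u = (0 - (3)·-0.500 - (-2)·-0.550) / (9) = 0.044
  v = (-4 - (2)·0.044 - (3)·-0.550) / (8) = -0.305
  w = (-4 - (-3)·0.044 - (-3)·-0.305) / (10) = -0.478

(0.044, -0.305, -0.478)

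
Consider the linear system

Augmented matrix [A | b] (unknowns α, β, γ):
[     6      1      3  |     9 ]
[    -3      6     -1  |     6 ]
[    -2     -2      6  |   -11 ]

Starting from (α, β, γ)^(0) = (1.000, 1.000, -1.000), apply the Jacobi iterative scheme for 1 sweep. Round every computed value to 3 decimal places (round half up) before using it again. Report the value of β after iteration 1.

Iteration 1:
  α = (9 - (1)·1.000 - (3)·-1.000) / (6) = 1.833
  β = (6 - (-3)·1.000 - (-1)·-1.000) / (6) = 1.333
  γ = (-11 - (-2)·1.000 - (-2)·1.000) / (6) = -1.167

1.333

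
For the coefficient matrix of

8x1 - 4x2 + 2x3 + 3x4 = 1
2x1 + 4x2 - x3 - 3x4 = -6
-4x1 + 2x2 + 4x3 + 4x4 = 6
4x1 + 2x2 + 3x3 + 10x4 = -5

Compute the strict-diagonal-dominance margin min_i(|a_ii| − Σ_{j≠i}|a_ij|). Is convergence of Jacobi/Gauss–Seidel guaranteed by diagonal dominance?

-6

row 1: |8| − (4+2+3) = -1
row 2: |4| − (2+1+3) = -2
row 3: |4| − (4+2+4) = -6
row 4: |10| − (4+2+3) = 1
minimum over rows = -6 → not strictly diagonally dominant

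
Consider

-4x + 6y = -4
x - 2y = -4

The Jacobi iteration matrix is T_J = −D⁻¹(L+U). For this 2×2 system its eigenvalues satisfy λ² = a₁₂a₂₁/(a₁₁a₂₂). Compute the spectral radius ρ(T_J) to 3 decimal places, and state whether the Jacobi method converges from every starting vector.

a₁₂a₂₁/(a₁₁a₂₂) = (6)·(1) / ((-4)·(-2)) = 0.750000
ρ = √|0.750000| = √0.750000 = 0.866
ρ < 1, so Jacobi converges

0.866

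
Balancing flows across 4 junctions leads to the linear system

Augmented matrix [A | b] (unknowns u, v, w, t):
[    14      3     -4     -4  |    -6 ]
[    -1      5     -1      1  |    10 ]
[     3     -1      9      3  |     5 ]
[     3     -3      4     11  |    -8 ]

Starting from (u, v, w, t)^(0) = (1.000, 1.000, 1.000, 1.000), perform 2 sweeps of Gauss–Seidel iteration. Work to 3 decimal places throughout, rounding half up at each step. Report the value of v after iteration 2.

Iteration 1:
  u = (-6 - (3)·1.000 - (-4)·1.000 - (-4)·1.000) / (14) = -0.071
  v = (10 - (-1)·-0.071 - (-1)·1.000 - (1)·1.000) / (5) = 1.986
  w = (5 - (3)·-0.071 - (-1)·1.986 - (3)·1.000) / (9) = 0.467
  t = (-8 - (3)·-0.071 - (-3)·1.986 - (4)·0.467) / (11) = -0.336
Iteration 2:
  u = (-6 - (3)·1.986 - (-4)·0.467 - (-4)·-0.336) / (14) = -0.817
  v = (10 - (-1)·-0.817 - (-1)·0.467 - (1)·-0.336) / (5) = 1.997
  w = (5 - (3)·-0.817 - (-1)·1.997 - (3)·-0.336) / (9) = 1.162
  t = (-8 - (3)·-0.817 - (-3)·1.997 - (4)·1.162) / (11) = -0.382

1.997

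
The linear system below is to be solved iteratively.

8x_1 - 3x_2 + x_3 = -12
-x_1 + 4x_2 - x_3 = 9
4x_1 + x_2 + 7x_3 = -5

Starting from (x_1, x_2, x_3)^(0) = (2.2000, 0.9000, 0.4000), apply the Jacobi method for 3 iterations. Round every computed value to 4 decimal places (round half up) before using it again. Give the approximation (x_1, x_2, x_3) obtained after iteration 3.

Iteration 1:
  x_1 = (-12 - (-3)·0.9000 - (1)·0.4000) / (8) = -1.2125
  x_2 = (9 - (-1)·2.2000 - (-1)·0.4000) / (4) = 2.9000
  x_3 = (-5 - (4)·2.2000 - (1)·0.9000) / (7) = -2.1000
Iteration 2:
  x_1 = (-12 - (-3)·2.9000 - (1)·-2.1000) / (8) = -0.1500
  x_2 = (9 - (-1)·-1.2125 - (-1)·-2.1000) / (4) = 1.4219
  x_3 = (-5 - (4)·-1.2125 - (1)·2.9000) / (7) = -0.4357
Iteration 3:
  x_1 = (-12 - (-3)·1.4219 - (1)·-0.4357) / (8) = -0.9123
  x_2 = (9 - (-1)·-0.1500 - (-1)·-0.4357) / (4) = 2.1036
  x_3 = (-5 - (4)·-0.1500 - (1)·1.4219) / (7) = -0.8317

(-0.9123, 2.1036, -0.8317)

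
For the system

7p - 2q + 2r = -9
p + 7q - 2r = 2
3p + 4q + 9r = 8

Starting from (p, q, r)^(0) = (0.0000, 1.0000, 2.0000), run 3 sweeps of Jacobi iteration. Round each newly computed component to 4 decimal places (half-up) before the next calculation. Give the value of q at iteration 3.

0.7473

Iteration 1:
  p = (-9 - (-2)·1.0000 - (2)·2.0000) / (7) = -1.5714
  q = (2 - (1)·0.0000 - (-2)·2.0000) / (7) = 0.8571
  r = (8 - (3)·0.0000 - (4)·1.0000) / (9) = 0.4444
Iteration 2:
  p = (-9 - (-2)·0.8571 - (2)·0.4444) / (7) = -1.1678
  q = (2 - (1)·-1.5714 - (-2)·0.4444) / (7) = 0.6372
  r = (8 - (3)·-1.5714 - (4)·0.8571) / (9) = 1.0318
Iteration 3:
  p = (-9 - (-2)·0.6372 - (2)·1.0318) / (7) = -1.3985
  q = (2 - (1)·-1.1678 - (-2)·1.0318) / (7) = 0.7473
  r = (8 - (3)·-1.1678 - (4)·0.6372) / (9) = 0.9950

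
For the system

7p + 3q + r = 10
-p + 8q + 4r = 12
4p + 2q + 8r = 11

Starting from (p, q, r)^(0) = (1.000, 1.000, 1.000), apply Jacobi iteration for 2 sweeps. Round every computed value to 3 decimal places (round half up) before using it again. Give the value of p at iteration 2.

Iteration 1:
  p = (10 - (3)·1.000 - (1)·1.000) / (7) = 0.857
  q = (12 - (-1)·1.000 - (4)·1.000) / (8) = 1.125
  r = (11 - (4)·1.000 - (2)·1.000) / (8) = 0.625
Iteration 2:
  p = (10 - (3)·1.125 - (1)·0.625) / (7) = 0.857
  q = (12 - (-1)·0.857 - (4)·0.625) / (8) = 1.295
  r = (11 - (4)·0.857 - (2)·1.125) / (8) = 0.665

0.857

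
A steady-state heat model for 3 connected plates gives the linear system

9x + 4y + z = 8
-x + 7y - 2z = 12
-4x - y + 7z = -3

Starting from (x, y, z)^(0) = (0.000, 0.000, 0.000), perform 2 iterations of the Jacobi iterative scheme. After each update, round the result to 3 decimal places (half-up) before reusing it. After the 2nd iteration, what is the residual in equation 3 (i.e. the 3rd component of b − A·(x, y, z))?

Iteration 1:
  x = (8 - (4)·0.000 - (1)·0.000) / (9) = 0.889
  y = (12 - (-1)·0.000 - (-2)·0.000) / (7) = 1.714
  z = (-3 - (-4)·0.000 - (-1)·0.000) / (7) = -0.429
Iteration 2:
  x = (8 - (4)·1.714 - (1)·-0.429) / (9) = 0.175
  y = (12 - (-1)·0.889 - (-2)·-0.429) / (7) = 1.719
  z = (-3 - (-4)·0.889 - (-1)·1.714) / (7) = 0.324
Residual b − A·x = (-0.775, 0.790, -2.849)

-2.849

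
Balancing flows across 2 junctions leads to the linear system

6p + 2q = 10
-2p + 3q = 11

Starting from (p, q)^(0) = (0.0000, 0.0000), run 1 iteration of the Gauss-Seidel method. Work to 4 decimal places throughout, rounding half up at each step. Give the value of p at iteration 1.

Iteration 1:
  p = (10 - (2)·0.0000) / (6) = 1.6667
  q = (11 - (-2)·1.6667) / (3) = 4.7778

1.6667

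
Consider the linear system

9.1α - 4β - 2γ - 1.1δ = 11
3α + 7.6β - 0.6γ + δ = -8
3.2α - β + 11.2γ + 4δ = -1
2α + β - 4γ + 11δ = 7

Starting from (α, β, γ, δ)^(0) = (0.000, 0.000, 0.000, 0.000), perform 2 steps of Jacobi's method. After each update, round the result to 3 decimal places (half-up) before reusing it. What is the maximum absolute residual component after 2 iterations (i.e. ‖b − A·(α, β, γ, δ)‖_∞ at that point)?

Iteration 1:
  α = (11 - (-4)·0.000 - (-2)·0.000 - (-1.1)·0.000) / (9.1) = 1.209
  β = (-8 - (3)·0.000 - (-0.6)·0.000 - (1)·0.000) / (7.6) = -1.053
  γ = (-1 - (3.2)·0.000 - (-1)·0.000 - (4)·0.000) / (11.2) = -0.089
  δ = (7 - (2)·0.000 - (1)·0.000 - (-4)·0.000) / (11) = 0.636
Iteration 2:
  α = (11 - (-4)·-1.053 - (-2)·-0.089 - (-1.1)·0.636) / (9.1) = 0.803
  β = (-8 - (3)·1.209 - (-0.6)·-0.089 - (1)·0.636) / (7.6) = -1.621
  γ = (-1 - (3.2)·1.209 - (-1)·-1.053 - (4)·0.636) / (11.2) = -0.756
  δ = (7 - (2)·1.209 - (1)·-1.053 - (-4)·-0.089) / (11) = 0.480
Residual b − A·x = (-3.775, 0.977, 1.357, -1.289); ∞-norm = 3.775

3.775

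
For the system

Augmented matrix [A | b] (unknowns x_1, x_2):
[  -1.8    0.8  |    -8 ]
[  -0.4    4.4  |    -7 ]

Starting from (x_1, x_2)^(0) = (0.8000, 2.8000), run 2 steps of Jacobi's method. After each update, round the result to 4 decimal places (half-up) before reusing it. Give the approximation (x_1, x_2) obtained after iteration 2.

Iteration 1:
  x_1 = (-8 - (0.8)·2.8000) / (-1.8) = 5.6889
  x_2 = (-7 - (-0.4)·0.8000) / (4.4) = -1.5182
Iteration 2:
  x_1 = (-8 - (0.8)·-1.5182) / (-1.8) = 3.7697
  x_2 = (-7 - (-0.4)·5.6889) / (4.4) = -1.0737

(3.7697, -1.0737)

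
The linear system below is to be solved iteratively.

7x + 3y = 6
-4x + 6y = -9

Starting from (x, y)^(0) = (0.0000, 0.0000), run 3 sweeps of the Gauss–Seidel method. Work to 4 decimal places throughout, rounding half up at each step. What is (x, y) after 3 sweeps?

(1.1414, -0.7391)

Iteration 1:
  x = (6 - (3)·0.0000) / (7) = 0.8571
  y = (-9 - (-4)·0.8571) / (6) = -0.9286
Iteration 2:
  x = (6 - (3)·-0.9286) / (7) = 1.2551
  y = (-9 - (-4)·1.2551) / (6) = -0.6633
Iteration 3:
  x = (6 - (3)·-0.6633) / (7) = 1.1414
  y = (-9 - (-4)·1.1414) / (6) = -0.7391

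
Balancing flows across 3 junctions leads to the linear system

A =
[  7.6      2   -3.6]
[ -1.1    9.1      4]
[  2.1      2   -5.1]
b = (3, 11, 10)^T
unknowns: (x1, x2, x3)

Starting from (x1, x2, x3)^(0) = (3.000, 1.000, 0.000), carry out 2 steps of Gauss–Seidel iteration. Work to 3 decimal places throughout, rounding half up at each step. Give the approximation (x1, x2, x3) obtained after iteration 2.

(-0.603, 1.763, -1.518)

Iteration 1:
  x1 = (3 - (2)·1.000 - (-3.6)·0.000) / (7.6) = 0.132
  x2 = (11 - (-1.1)·0.132 - (4)·0.000) / (9.1) = 1.225
  x3 = (10 - (2.1)·0.132 - (2)·1.225) / (-5.1) = -1.426
Iteration 2:
  x1 = (3 - (2)·1.225 - (-3.6)·-1.426) / (7.6) = -0.603
  x2 = (11 - (-1.1)·-0.603 - (4)·-1.426) / (9.1) = 1.763
  x3 = (10 - (2.1)·-0.603 - (2)·1.763) / (-5.1) = -1.518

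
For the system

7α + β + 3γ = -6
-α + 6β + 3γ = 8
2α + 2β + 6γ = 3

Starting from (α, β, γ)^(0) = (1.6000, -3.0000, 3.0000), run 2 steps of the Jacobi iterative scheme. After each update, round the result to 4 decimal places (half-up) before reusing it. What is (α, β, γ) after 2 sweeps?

Iteration 1:
  α = (-6 - (1)·-3.0000 - (3)·3.0000) / (7) = -1.7143
  β = (8 - (-1)·1.6000 - (3)·3.0000) / (6) = 0.1000
  γ = (3 - (2)·1.6000 - (2)·-3.0000) / (6) = 0.9667
Iteration 2:
  α = (-6 - (1)·0.1000 - (3)·0.9667) / (7) = -1.2857
  β = (8 - (-1)·-1.7143 - (3)·0.9667) / (6) = 0.5643
  γ = (3 - (2)·-1.7143 - (2)·0.1000) / (6) = 1.0381

(-1.2857, 0.5643, 1.0381)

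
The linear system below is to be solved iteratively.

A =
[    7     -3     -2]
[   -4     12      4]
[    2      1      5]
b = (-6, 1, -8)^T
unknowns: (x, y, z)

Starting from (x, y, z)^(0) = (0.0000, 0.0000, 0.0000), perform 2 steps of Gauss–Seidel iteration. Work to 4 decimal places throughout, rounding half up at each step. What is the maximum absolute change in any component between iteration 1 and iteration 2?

0.4344

Iteration 1:
  x = (-6 - (-3)·0.0000 - (-2)·0.0000) / (7) = -0.8571
  y = (1 - (-4)·-0.8571 - (4)·0.0000) / (12) = -0.2024
  z = (-8 - (2)·-0.8571 - (1)·-0.2024) / (5) = -1.2167
Iteration 2:
  x = (-6 - (-3)·-0.2024 - (-2)·-1.2167) / (7) = -1.2915
  y = (1 - (-4)·-1.2915 - (4)·-1.2167) / (12) = 0.0584
  z = (-8 - (2)·-1.2915 - (1)·0.0584) / (5) = -1.0951
Change: (-0.4344, 0.2608, 0.1216) → max |·| = 0.4344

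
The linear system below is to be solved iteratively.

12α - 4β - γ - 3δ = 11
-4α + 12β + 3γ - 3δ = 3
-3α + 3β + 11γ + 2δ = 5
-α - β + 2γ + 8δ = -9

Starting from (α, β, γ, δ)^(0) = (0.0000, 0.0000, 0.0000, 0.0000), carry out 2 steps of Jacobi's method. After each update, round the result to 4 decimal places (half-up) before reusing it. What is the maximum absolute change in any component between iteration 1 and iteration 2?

Iteration 1:
  α = (11 - (-4)·0.0000 - (-1)·0.0000 - (-3)·0.0000) / (12) = 0.9167
  β = (3 - (-4)·0.0000 - (3)·0.0000 - (-3)·0.0000) / (12) = 0.2500
  γ = (5 - (-3)·0.0000 - (3)·0.0000 - (2)·0.0000) / (11) = 0.4545
  δ = (-9 - (-1)·0.0000 - (-1)·0.0000 - (2)·0.0000) / (8) = -1.1250
Iteration 2:
  α = (11 - (-4)·0.2500 - (-1)·0.4545 - (-3)·-1.1250) / (12) = 0.7566
  β = (3 - (-4)·0.9167 - (3)·0.4545 - (-3)·-1.1250) / (12) = 0.1607
  γ = (5 - (-3)·0.9167 - (3)·0.2500 - (2)·-1.1250) / (11) = 0.8409
  δ = (-9 - (-1)·0.9167 - (-1)·0.2500 - (2)·0.4545) / (8) = -1.0928
Change: (-0.1601, -0.0893, 0.3864, 0.0322) → max |·| = 0.3864

0.3864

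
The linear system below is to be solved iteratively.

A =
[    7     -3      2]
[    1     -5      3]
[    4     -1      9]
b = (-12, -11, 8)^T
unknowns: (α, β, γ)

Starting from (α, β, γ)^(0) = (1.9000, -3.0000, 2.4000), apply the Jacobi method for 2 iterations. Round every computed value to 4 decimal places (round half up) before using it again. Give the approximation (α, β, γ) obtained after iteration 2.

(0.0911, 1.2895, 2.9736)

Iteration 1:
  α = (-12 - (-3)·-3.0000 - (2)·2.4000) / (7) = -3.6857
  β = (-11 - (1)·1.9000 - (3)·2.4000) / (-5) = 4.0200
  γ = (8 - (4)·1.9000 - (-1)·-3.0000) / (9) = -0.2889
Iteration 2:
  α = (-12 - (-3)·4.0200 - (2)·-0.2889) / (7) = 0.0911
  β = (-11 - (1)·-3.6857 - (3)·-0.2889) / (-5) = 1.2895
  γ = (8 - (4)·-3.6857 - (-1)·4.0200) / (9) = 2.9736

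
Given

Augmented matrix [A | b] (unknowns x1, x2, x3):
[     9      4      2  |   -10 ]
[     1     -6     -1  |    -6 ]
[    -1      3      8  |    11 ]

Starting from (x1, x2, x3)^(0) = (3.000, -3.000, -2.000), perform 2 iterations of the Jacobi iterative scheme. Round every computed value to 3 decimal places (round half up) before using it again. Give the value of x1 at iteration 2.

-2.565

Iteration 1:
  x1 = (-10 - (4)·-3.000 - (2)·-2.000) / (9) = 0.667
  x2 = (-6 - (1)·3.000 - (-1)·-2.000) / (-6) = 1.833
  x3 = (11 - (-1)·3.000 - (3)·-3.000) / (8) = 2.875
Iteration 2:
  x1 = (-10 - (4)·1.833 - (2)·2.875) / (9) = -2.565
  x2 = (-6 - (1)·0.667 - (-1)·2.875) / (-6) = 0.632
  x3 = (11 - (-1)·0.667 - (3)·1.833) / (8) = 0.771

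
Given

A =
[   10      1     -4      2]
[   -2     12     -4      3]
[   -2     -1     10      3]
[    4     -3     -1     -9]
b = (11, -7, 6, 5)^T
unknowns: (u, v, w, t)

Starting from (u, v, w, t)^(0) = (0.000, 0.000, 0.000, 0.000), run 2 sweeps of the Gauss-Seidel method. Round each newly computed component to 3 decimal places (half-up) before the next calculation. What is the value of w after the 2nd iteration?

0.890

Iteration 1:
  u = (11 - (1)·0.000 - (-4)·0.000 - (2)·0.000) / (10) = 1.100
  v = (-7 - (-2)·1.100 - (-4)·0.000 - (3)·0.000) / (12) = -0.400
  w = (6 - (-2)·1.100 - (-1)·-0.400 - (3)·0.000) / (10) = 0.780
  t = (5 - (4)·1.100 - (-3)·-0.400 - (-1)·0.780) / (-9) = -0.020
Iteration 2:
  u = (11 - (1)·-0.400 - (-4)·0.780 - (2)·-0.020) / (10) = 1.456
  v = (-7 - (-2)·1.456 - (-4)·0.780 - (3)·-0.020) / (12) = -0.076
  w = (6 - (-2)·1.456 - (-1)·-0.076 - (3)·-0.020) / (10) = 0.890
  t = (5 - (4)·1.456 - (-3)·-0.076 - (-1)·0.890) / (-9) = 0.018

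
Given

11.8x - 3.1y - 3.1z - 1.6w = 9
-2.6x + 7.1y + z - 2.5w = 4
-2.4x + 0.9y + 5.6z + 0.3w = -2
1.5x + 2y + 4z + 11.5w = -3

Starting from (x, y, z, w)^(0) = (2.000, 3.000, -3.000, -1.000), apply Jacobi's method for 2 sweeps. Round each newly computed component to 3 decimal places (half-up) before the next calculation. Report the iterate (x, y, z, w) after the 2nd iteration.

(1.140, 0.783, -0.308, -0.605)

Iteration 1:
  x = (9 - (-3.1)·3.000 - (-3.1)·-3.000 - (-1.6)·-1.000) / (11.8) = 0.627
  y = (4 - (-2.6)·2.000 - (1)·-3.000 - (-2.5)·-1.000) / (7.1) = 1.366
  z = (-2 - (-2.4)·2.000 - (0.9)·3.000 - (0.3)·-1.000) / (5.6) = 0.071
  w = (-3 - (1.5)·2.000 - (2)·3.000 - (4)·-3.000) / (11.5) = 0.000
Iteration 2:
  x = (9 - (-3.1)·1.366 - (-3.1)·0.071 - (-1.6)·0.000) / (11.8) = 1.140
  y = (4 - (-2.6)·0.627 - (1)·0.071 - (-2.5)·0.000) / (7.1) = 0.783
  z = (-2 - (-2.4)·0.627 - (0.9)·1.366 - (0.3)·0.000) / (5.6) = -0.308
  w = (-3 - (1.5)·0.627 - (2)·1.366 - (4)·0.071) / (11.5) = -0.605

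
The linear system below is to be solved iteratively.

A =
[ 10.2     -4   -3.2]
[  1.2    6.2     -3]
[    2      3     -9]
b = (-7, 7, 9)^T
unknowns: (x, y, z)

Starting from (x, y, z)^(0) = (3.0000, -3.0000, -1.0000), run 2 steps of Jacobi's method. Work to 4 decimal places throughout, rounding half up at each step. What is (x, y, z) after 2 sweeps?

(-1.0793, 0.9051, -1.4622)

Iteration 1:
  x = (-7 - (-4)·-3.0000 - (-3.2)·-1.0000) / (10.2) = -2.1765
  y = (7 - (1.2)·3.0000 - (-3)·-1.0000) / (6.2) = 0.0645
  z = (9 - (2)·3.0000 - (3)·-3.0000) / (-9) = -1.3333
Iteration 2:
  x = (-7 - (-4)·0.0645 - (-3.2)·-1.3333) / (10.2) = -1.0793
  y = (7 - (1.2)·-2.1765 - (-3)·-1.3333) / (6.2) = 0.9051
  z = (9 - (2)·-2.1765 - (3)·0.0645) / (-9) = -1.4622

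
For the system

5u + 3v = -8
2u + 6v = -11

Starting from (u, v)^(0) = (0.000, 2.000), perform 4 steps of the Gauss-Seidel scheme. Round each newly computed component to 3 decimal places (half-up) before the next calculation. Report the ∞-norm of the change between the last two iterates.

0.070

Iteration 1:
  u = (-8 - (3)·2.000) / (5) = -2.800
  v = (-11 - (2)·-2.800) / (6) = -0.900
Iteration 2:
  u = (-8 - (3)·-0.900) / (5) = -1.060
  v = (-11 - (2)·-1.060) / (6) = -1.480
Iteration 3:
  u = (-8 - (3)·-1.480) / (5) = -0.712
  v = (-11 - (2)·-0.712) / (6) = -1.596
Iteration 4:
  u = (-8 - (3)·-1.596) / (5) = -0.642
  v = (-11 - (2)·-0.642) / (6) = -1.619
Change: (0.070, -0.023) → max |·| = 0.070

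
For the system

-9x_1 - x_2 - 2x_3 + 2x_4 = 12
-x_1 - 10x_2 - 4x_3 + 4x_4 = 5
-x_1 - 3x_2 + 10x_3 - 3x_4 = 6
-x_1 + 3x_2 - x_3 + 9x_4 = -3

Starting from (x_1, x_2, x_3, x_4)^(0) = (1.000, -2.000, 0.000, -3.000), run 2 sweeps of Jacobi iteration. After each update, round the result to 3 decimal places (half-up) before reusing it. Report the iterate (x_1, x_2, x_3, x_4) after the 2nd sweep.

(-0.857, 0.175, 0.015, -0.020)

Iteration 1:
  x_1 = (12 - (-1)·-2.000 - (-2)·0.000 - (2)·-3.000) / (-9) = -1.778
  x_2 = (5 - (-1)·1.000 - (-4)·0.000 - (4)·-3.000) / (-10) = -1.800
  x_3 = (6 - (-1)·1.000 - (-3)·-2.000 - (-3)·-3.000) / (10) = -0.800
  x_4 = (-3 - (-1)·1.000 - (3)·-2.000 - (-1)·0.000) / (9) = 0.444
Iteration 2:
  x_1 = (12 - (-1)·-1.800 - (-2)·-0.800 - (2)·0.444) / (-9) = -0.857
  x_2 = (5 - (-1)·-1.778 - (-4)·-0.800 - (4)·0.444) / (-10) = 0.175
  x_3 = (6 - (-1)·-1.778 - (-3)·-1.800 - (-3)·0.444) / (10) = 0.015
  x_4 = (-3 - (-1)·-1.778 - (3)·-1.800 - (-1)·-0.800) / (9) = -0.020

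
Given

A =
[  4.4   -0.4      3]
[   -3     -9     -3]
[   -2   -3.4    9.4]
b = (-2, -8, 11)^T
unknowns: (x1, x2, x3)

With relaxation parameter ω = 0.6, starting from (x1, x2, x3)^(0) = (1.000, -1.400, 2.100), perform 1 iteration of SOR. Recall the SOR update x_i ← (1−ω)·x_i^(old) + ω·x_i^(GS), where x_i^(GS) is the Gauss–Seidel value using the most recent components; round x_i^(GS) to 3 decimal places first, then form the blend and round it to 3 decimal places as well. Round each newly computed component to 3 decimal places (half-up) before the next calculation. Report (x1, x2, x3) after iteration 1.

(-0.808, -0.285, 1.377)

Iteration 1:
  x1: GS value = (-2 - (-0.4)·-1.400 - (3)·2.100) / (4.4) = -2.014;  x1 ← (1−ω)·1.000 + ω·-2.014 = -0.808
  x2: GS value = (-8 - (-3)·-0.808 - (-3)·2.100) / (-9) = 0.458;  x2 ← (1−ω)·-1.400 + ω·0.458 = -0.285
  x3: GS value = (11 - (-2)·-0.808 - (-3.4)·-0.285) / (9.4) = 0.895;  x3 ← (1−ω)·2.100 + ω·0.895 = 1.377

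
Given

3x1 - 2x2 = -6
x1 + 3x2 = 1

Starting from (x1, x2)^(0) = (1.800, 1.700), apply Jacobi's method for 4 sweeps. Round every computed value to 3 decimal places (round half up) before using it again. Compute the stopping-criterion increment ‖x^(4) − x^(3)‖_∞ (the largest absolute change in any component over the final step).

Iteration 1:
  x1 = (-6 - (-2)·1.700) / (3) = -0.867
  x2 = (1 - (1)·1.800) / (3) = -0.267
Iteration 2:
  x1 = (-6 - (-2)·-0.267) / (3) = -2.178
  x2 = (1 - (1)·-0.867) / (3) = 0.622
Iteration 3:
  x1 = (-6 - (-2)·0.622) / (3) = -1.585
  x2 = (1 - (1)·-2.178) / (3) = 1.059
Iteration 4:
  x1 = (-6 - (-2)·1.059) / (3) = -1.294
  x2 = (1 - (1)·-1.585) / (3) = 0.862
Change: (0.291, -0.197) → max |·| = 0.291

0.291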